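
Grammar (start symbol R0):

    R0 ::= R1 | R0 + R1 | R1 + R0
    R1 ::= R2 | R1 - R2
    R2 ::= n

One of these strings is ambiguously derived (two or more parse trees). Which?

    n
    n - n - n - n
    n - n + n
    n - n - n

n: 1 tree
n - n - n - n: 1 tree
n - n + n: 2 trees
n - n - n: 1 tree

n - n + n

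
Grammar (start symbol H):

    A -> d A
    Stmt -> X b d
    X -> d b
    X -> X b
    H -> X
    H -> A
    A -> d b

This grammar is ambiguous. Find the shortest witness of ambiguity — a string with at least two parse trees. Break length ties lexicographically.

length 2: d b has 2 parse trees

Two derivations of d b:
  H ⇒ X ⇒ d b
  H ⇒ A ⇒ d b

d b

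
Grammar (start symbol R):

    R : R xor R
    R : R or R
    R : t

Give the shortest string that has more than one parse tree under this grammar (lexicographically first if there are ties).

length 1: no string has ≥2 trees
length 3: no string has ≥2 trees
length 5: t or t or t has 2 parse trees

Two derivations of t or t or t:
  R ⇒ R or R ⇒ R or R or R ⇒ t or R or R ⇒ t or t or R ⇒ t or t or t
  R ⇒ R or R ⇒ t or R ⇒ t or R or R ⇒ t or t or R ⇒ t or t or t

t or t or t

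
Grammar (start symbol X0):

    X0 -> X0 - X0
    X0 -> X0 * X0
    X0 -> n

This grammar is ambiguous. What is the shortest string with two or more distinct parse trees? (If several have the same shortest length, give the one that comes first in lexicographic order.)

length 1: no string has ≥2 trees
length 3: no string has ≥2 trees
length 5: n * n * n has 2 parse trees

Two derivations of n * n * n:
  X0 ⇒ X0 * X0 ⇒ X0 * X0 * X0 ⇒ n * X0 * X0 ⇒ n * n * X0 ⇒ n * n * n
  X0 ⇒ X0 * X0 ⇒ n * X0 ⇒ n * X0 * X0 ⇒ n * n * X0 ⇒ n * n * n

n * n * n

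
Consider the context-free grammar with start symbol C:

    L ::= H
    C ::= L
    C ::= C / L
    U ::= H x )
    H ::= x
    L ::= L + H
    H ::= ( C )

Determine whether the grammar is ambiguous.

(U is unreachable from C, so its rules don't affect L(C).) The grammar is stratified — C handles '/' (left-recursive), L handles '+', H atoms. Each operator has a fixed associativity and precedence level, so every string has one parse.

Unambiguous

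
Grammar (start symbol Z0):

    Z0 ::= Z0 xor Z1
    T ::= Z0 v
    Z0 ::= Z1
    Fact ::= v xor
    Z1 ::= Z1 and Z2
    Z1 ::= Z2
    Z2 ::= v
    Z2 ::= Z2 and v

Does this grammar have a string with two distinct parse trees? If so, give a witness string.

Ambiguous

Witness: v and v

Derivation 1: Z0 ⇒ Z1 ⇒ Z1 and Z2 ⇒ Z2 and Z2 ⇒ v and Z2 ⇒ v and v
Derivation 2: Z0 ⇒ Z1 ⇒ Z2 ⇒ Z2 and v ⇒ v and v

Two distinct leftmost derivations for the same string.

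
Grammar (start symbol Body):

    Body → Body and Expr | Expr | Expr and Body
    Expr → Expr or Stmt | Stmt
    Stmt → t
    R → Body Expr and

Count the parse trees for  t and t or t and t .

4

Parse trees for t and t or t and t:
  [Body [Body [Body [Expr [Stmt t]]] and [Expr [Expr [Stmt t]] or [Stmt t]]] and [Expr [Stmt t]]]
  [Body [Body [Expr [Stmt t]] and [Body [Expr [Expr [Stmt t]] or [Stmt t]]]] and [Expr [Stmt t]]]
  [Body [Expr [Stmt t]] and [Body [Body [Expr [Expr [Stmt t]] or [Stmt t]]] and [Expr [Stmt t]]]]
  [Body [Expr [Stmt t]] and [Body [Expr [Expr [Stmt t]] or [Stmt t]] and [Body [Expr [Stmt t]]]]]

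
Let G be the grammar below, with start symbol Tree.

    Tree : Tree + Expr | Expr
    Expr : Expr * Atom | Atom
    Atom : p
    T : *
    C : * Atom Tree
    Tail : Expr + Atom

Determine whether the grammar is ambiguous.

Unambiguous

Only Tree, Expr, Atom are reachable from Tree; ignoring the rest: This is a standard precedence ladder (Tree over Expr over Atom), with each level left-recursive on its own operator ('+' at Tree, '*' at Expr). That structure is LR(1), hence unambiguous.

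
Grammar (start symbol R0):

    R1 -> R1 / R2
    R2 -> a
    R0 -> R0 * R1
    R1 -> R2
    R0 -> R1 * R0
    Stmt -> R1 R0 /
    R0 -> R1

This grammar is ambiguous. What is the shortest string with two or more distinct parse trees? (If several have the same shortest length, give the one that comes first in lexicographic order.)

length 1: no string has ≥2 trees
length 3: a * a has 2 parse trees

Two derivations of a * a:
  R0 ⇒ R0 * R1 ⇒ R1 * R1 ⇒ R2 * R1 ⇒ a * R1 ⇒ a * R2 ⇒ a * a
  R0 ⇒ R1 * R0 ⇒ R2 * R0 ⇒ a * R0 ⇒ a * R1 ⇒ a * R2 ⇒ a * a

a * a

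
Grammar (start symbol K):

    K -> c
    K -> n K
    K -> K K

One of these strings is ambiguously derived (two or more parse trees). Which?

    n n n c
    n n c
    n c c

n c c

n n n c: 1 tree
n n c: 1 tree
n c c: 2 trees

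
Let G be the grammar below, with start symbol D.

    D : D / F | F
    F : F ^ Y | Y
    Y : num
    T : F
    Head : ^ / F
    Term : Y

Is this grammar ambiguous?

Unambiguous

Only D, F, Y are reachable from D; ignoring the rest: This is a standard precedence ladder (D over F over Y), with each level left-recursive on its own operator ('/' at D, '^' at F). That structure is LR(1), hence unambiguous.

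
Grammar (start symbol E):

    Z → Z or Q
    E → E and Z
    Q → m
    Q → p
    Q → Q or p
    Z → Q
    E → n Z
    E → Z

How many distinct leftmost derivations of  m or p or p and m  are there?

4

Parse trees for m or p or p and m:
  [E [E [Z [Z [Q m]] or [Q [Q p] or p]]] and [Z [Q m]]]
  [E [E [Z [Z [Z [Q m]] or [Q p]] or [Q p]]] and [Z [Q m]]]
  [E [E [Z [Z [Q [Q m] or p]] or [Q p]]] and [Z [Q m]]]
  [E [E [Z [Q [Q [Q m] or p] or p]]] and [Z [Q m]]]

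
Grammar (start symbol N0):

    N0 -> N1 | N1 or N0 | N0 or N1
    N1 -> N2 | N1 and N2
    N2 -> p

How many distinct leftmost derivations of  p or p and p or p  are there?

Parse trees for p or p and p or p:
  [N0 [N1 [N2 p]] or [N0 [N1 [N1 [N2 p]] and [N2 p]] or [N0 [N1 [N2 p]]]]]
  [N0 [N1 [N2 p]] or [N0 [N0 [N1 [N1 [N2 p]] and [N2 p]]] or [N1 [N2 p]]]]
  [N0 [N0 [N1 [N2 p]] or [N0 [N1 [N1 [N2 p]] and [N2 p]]]] or [N1 [N2 p]]]
  [N0 [N0 [N0 [N1 [N2 p]]] or [N1 [N1 [N2 p]] and [N2 p]]] or [N1 [N2 p]]]

4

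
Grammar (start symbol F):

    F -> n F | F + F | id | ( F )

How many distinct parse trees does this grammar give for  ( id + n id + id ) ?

3

Parse trees for ( id + n id + id ):
  [F ( [F [F id] + [F n [F [F id] + [F id]]]] )]
  [F ( [F [F id] + [F [F n [F id]] + [F id]]] )]
  [F ( [F [F [F id] + [F n [F id]]] + [F id]] )]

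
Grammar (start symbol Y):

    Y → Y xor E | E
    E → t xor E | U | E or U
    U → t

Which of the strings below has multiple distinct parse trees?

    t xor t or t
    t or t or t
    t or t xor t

t xor t or t

t xor t or t: 3 trees
t or t or t: 1 tree
t or t xor t: 1 tree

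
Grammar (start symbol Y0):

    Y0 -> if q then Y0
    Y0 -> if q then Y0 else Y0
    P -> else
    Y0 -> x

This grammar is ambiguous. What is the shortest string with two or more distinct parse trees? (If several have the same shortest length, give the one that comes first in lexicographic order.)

if q then if q then x else x

length 1: no string has ≥2 trees
length 4: no string has ≥2 trees
length 6: no string has ≥2 trees
length 7: no string has ≥2 trees
length 9: if q then if q then x else x has 2 parse trees

Two derivations of if q then if q then x else x:
  Y0 ⇒ if q then Y0 ⇒ if q then if q then Y0 else Y0 ⇒ if q then if q then x else Y0 ⇒ if q then if q then x else x
  Y0 ⇒ if q then Y0 else Y0 ⇒ if q then if q then Y0 else Y0 ⇒ if q then if q then x else Y0 ⇒ if q then if q then x else x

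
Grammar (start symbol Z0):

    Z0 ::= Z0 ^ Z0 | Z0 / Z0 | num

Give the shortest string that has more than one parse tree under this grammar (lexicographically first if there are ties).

num / num / num

length 1: no string has ≥2 trees
length 3: no string has ≥2 trees
length 5: num / num / num has 2 parse trees

Two derivations of num / num / num:
  Z0 ⇒ Z0 / Z0 ⇒ Z0 / Z0 / Z0 ⇒ num / Z0 / Z0 ⇒ num / num / Z0 ⇒ num / num / num
  Z0 ⇒ Z0 / Z0 ⇒ num / Z0 ⇒ num / Z0 / Z0 ⇒ num / num / Z0 ⇒ num / num / num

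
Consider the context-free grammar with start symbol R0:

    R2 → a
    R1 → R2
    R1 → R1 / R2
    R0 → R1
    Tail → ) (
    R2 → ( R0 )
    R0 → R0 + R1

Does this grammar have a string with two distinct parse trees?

Only R0, R1, R2 are reachable from R0; ignoring the rest: The grammar is stratified — R0 handles '+' (left-recursive), R1 handles '/', R2 atoms. Each operator has a fixed associativity and precedence level, so every string has one parse.

Unambiguous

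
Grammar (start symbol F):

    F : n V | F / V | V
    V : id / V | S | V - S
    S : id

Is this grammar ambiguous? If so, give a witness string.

Witness: id / id

Derivation 1: F ⇒ F / V ⇒ V / V ⇒ S / V ⇒ id / V ⇒ id / S ⇒ id / id
Derivation 2: F ⇒ V ⇒ id / V ⇒ id / S ⇒ id / id

Two distinct leftmost derivations for the same string.

Ambiguous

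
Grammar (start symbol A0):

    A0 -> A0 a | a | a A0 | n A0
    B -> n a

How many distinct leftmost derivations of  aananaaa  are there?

29

Parse trees for aananaaa (showing first 6 of 29):
  [A0 [A0 [A0 a [A0 a [A0 n [A0 a [A0 n [A0 a]]]]]] a] a]
  [A0 [A0 a [A0 [A0 a [A0 n [A0 a [A0 n [A0 a]]]]] a]] a]
  [A0 [A0 a [A0 a [A0 [A0 n [A0 a [A0 n [A0 a]]]] a]]] a]
  [A0 [A0 a [A0 a [A0 n [A0 [A0 a [A0 n [A0 a]]] a]]]] a]
  [A0 [A0 a [A0 a [A0 n [A0 a [A0 [A0 n [A0 a]] a]]]]] a]
  [A0 [A0 a [A0 a [A0 n [A0 a [A0 n [A0 [A0 a] a]]]]]] a]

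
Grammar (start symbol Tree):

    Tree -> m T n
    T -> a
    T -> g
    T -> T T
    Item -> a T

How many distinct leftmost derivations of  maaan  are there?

2

Parse trees for maaan:
  [Tree m [T [T a] [T [T a] [T a]]] n]
  [Tree m [T [T [T a] [T a]] [T a]] n]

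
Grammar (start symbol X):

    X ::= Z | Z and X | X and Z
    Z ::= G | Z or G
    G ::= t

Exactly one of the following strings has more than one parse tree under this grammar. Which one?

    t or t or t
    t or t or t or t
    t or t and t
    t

t or t and t

t or t or t: 1 tree
t or t or t or t: 1 tree
t or t and t: 2 trees
t: 1 tree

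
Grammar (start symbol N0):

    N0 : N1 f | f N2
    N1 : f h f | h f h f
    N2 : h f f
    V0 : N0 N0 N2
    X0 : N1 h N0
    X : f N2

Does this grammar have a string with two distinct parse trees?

Ambiguous

Witness: f h f f

Derivation 1: N0 ⇒ N1 f ⇒ f h f f
Derivation 2: N0 ⇒ f N2 ⇒ f h f f

Two distinct leftmost derivations for the same string.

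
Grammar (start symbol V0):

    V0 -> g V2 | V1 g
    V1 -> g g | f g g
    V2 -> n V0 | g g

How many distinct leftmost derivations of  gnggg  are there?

2

Parse trees for gnggg:
  [V0 g [V2 n [V0 g [V2 g g]]]]
  [V0 g [V2 n [V0 [V1 g g] g]]]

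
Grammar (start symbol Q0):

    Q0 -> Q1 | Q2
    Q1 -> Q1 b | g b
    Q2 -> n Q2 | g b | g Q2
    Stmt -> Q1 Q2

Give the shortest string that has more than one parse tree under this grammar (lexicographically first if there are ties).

length 2: g b has 2 parse trees

Two derivations of g b:
  Q0 ⇒ Q1 ⇒ g b
  Q0 ⇒ Q2 ⇒ g b

g b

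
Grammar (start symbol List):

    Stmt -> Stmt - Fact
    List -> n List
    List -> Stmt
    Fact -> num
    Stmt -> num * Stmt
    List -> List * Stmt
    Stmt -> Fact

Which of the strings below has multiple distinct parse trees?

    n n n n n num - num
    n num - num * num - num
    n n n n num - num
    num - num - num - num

n n n n n num - num: 1 tree
n num - num * num - num: 2 trees
n n n n num - num: 1 tree
num - num - num - num: 1 tree

n num - num * num - num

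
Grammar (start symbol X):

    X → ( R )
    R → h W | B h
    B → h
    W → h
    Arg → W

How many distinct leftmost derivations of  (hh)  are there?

2

Parse trees for (hh):
  [X ( [R h [W h]] )]
  [X ( [R [B h] h] )]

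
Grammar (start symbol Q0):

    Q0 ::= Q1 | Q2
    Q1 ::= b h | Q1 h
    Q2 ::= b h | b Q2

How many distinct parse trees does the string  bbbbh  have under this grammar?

Parse trees for bbbbh:
  [Q0 [Q2 b [Q2 b [Q2 b [Q2 b h]]]]]

1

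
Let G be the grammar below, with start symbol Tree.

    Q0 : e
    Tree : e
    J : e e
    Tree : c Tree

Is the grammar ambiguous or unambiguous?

Unambiguous

Only Tree is reachable from Tree; ignoring the rest: Each reachable nonterminal has at most one production per leading terminal, and all productions are right-linear; the derivation is determined token-by-token.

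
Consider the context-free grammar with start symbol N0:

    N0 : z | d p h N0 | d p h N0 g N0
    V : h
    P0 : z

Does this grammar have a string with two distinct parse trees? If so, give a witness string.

Ambiguous

Witness: d p h d p h z g z

Derivation 1: N0 ⇒ d p h N0 ⇒ d p h d p h N0 g N0 ⇒ d p h d p h z g N0 ⇒ d p h d p h z g z
Derivation 2: N0 ⇒ d p h N0 g N0 ⇒ d p h d p h N0 g N0 ⇒ d p h d p h z g N0 ⇒ d p h d p h z g z

Two distinct leftmost derivations for the same string.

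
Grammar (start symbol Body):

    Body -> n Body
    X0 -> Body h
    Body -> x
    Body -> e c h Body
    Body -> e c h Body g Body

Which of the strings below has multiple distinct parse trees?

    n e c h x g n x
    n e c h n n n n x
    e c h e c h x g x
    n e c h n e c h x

e c h e c h x g x

n e c h x g n x: 1 tree
n e c h n n n n x: 1 tree
e c h e c h x g x: 2 trees
n e c h n e c h x: 1 tree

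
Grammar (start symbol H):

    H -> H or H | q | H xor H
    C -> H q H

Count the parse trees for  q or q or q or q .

Parse trees for q or q or q or q:
  [H [H q] or [H [H q] or [H [H q] or [H q]]]]
  [H [H q] or [H [H [H q] or [H q]] or [H q]]]
  [H [H [H q] or [H q]] or [H [H q] or [H q]]]
  [H [H [H q] or [H [H q] or [H q]]] or [H q]]
  [H [H [H [H q] or [H q]] or [H q]] or [H q]]

5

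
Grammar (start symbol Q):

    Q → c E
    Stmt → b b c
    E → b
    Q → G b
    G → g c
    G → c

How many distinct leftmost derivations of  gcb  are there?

Parse trees for gcb:
  [Q [G g c] b]

1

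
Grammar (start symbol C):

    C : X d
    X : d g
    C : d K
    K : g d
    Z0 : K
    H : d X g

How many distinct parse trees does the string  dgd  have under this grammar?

Parse trees for dgd:
  [C [X d g] d]
  [C d [K g d]]

2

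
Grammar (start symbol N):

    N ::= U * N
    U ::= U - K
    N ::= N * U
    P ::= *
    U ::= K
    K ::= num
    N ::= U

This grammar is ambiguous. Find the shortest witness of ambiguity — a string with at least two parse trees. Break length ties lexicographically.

length 1: no string has ≥2 trees
length 3: num * num has 2 parse trees

Two derivations of num * num:
  N ⇒ U * N ⇒ K * N ⇒ num * N ⇒ num * U ⇒ num * K ⇒ num * num
  N ⇒ N * U ⇒ U * U ⇒ K * U ⇒ num * U ⇒ num * K ⇒ num * num

num * num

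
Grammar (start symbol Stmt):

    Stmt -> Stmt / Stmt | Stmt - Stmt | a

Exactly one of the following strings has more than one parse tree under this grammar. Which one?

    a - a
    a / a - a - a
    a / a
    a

a / a - a - a

a - a: 1 tree
a / a - a - a: 5 trees
a / a: 1 tree
a: 1 tree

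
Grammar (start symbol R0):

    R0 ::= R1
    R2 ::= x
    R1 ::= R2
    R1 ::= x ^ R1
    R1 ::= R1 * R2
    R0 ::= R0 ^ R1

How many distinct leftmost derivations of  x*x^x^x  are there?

2

Parse trees for x*x^x^x:
  [R0 [R0 [R1 [R1 [R2 x]] * [R2 x]]] ^ [R1 x ^ [R1 [R2 x]]]]
  [R0 [R0 [R0 [R1 [R1 [R2 x]] * [R2 x]]] ^ [R1 [R2 x]]] ^ [R1 [R2 x]]]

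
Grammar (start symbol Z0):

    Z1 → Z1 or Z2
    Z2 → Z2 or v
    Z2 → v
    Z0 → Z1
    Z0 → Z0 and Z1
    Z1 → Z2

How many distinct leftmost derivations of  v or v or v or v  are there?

Parse trees for v or v or v or v:
  [Z0 [Z1 [Z1 [Z2 v]] or [Z2 [Z2 [Z2 v] or v] or v]]]
  [Z0 [Z1 [Z1 [Z1 [Z2 v]] or [Z2 v]] or [Z2 [Z2 v] or v]]]
  [Z0 [Z1 [Z1 [Z2 [Z2 v] or v]] or [Z2 [Z2 v] or v]]]
  [Z0 [Z1 [Z1 [Z1 [Z2 v]] or [Z2 [Z2 v] or v]] or [Z2 v]]]
  [Z0 [Z1 [Z1 [Z1 [Z1 [Z2 v]] or [Z2 v]] or [Z2 v]] or [Z2 v]]]
  [Z0 [Z1 [Z1 [Z1 [Z2 [Z2 v] or v]] or [Z2 v]] or [Z2 v]]]
  [Z0 [Z1 [Z1 [Z2 [Z2 [Z2 v] or v] or v]] or [Z2 v]]]
  [Z0 [Z1 [Z2 [Z2 [Z2 [Z2 v] or v] or v] or v]]]

8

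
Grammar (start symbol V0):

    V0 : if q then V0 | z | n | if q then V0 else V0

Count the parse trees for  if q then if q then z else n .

Parse trees for if q then if q then z else n:
  [V0 if q then [V0 if q then [V0 z] else [V0 n]]]
  [V0 if q then [V0 if q then [V0 z]] else [V0 n]]

2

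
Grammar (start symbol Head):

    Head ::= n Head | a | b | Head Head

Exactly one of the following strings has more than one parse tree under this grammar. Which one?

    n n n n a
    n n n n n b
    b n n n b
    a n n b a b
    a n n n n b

n n n n a: 1 tree
n n n n n b: 1 tree
b n n n b: 1 tree
a n n b a b: 14 trees
a n n n n b: 1 tree

a n n b a b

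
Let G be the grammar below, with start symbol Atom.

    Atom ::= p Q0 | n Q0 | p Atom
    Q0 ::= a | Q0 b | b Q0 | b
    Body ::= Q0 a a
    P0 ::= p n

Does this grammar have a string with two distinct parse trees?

Witness: n b b

Derivation 1: Atom ⇒ n Q0 ⇒ n Q0 b ⇒ n b b
Derivation 2: Atom ⇒ n Q0 ⇒ n b Q0 ⇒ n b b

Two distinct leftmost derivations for the same string.

Ambiguous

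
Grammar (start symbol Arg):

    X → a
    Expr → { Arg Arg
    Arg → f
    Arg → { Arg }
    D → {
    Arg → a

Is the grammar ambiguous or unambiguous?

Unambiguous

Only Arg is reachable from Arg; ignoring the rest: L(Arg) is { openⁿ atom closeⁿ : n ≥ 0 }. The bracket depth fixes n, and the derivation is forced at every step.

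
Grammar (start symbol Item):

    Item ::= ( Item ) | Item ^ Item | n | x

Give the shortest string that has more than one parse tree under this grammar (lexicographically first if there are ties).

n ^ n ^ n

length 1: no string has ≥2 trees
length 3: no string has ≥2 trees
length 5: n ^ n ^ n has 2 parse trees

Two derivations of n ^ n ^ n:
  Item ⇒ Item ^ Item ⇒ Item ^ Item ^ Item ⇒ n ^ Item ^ Item ⇒ n ^ n ^ Item ⇒ n ^ n ^ n
  Item ⇒ Item ^ Item ⇒ n ^ Item ⇒ n ^ Item ^ Item ⇒ n ^ n ^ Item ⇒ n ^ n ^ n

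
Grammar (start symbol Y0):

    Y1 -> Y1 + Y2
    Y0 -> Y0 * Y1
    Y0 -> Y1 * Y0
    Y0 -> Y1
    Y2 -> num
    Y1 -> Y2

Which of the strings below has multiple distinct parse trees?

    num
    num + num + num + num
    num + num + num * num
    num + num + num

num + num + num * num

num: 1 tree
num + num + num + num: 1 tree
num + num + num * num: 2 trees
num + num + num: 1 tree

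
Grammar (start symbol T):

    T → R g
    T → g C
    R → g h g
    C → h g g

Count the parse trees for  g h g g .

2

Parse trees for g h g g:
  [T [R g h g] g]
  [T g [C h g g]]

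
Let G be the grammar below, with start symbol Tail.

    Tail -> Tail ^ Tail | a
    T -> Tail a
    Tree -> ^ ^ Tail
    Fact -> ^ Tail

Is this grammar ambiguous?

Ambiguous

Witness: a ^ a ^ a

Derivation 1: Tail ⇒ Tail ^ Tail ⇒ Tail ^ Tail ^ Tail ⇒ a ^ Tail ^ Tail ⇒ a ^ a ^ Tail ⇒ a ^ a ^ a
Derivation 2: Tail ⇒ Tail ^ Tail ⇒ a ^ Tail ⇒ a ^ Tail ^ Tail ⇒ a ^ a ^ Tail ⇒ a ^ a ^ a

Two distinct leftmost derivations for the same string.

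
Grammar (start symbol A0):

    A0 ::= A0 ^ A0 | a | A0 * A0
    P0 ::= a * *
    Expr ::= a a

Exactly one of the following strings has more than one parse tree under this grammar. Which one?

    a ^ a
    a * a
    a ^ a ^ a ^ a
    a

a ^ a: 1 tree
a * a: 1 tree
a ^ a ^ a ^ a: 5 trees
a: 1 tree

a ^ a ^ a ^ a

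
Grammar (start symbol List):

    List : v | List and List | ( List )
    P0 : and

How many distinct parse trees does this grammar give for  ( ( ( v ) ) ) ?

Parse trees for ( ( ( v ) ) ):
  [List ( [List ( [List ( [List v] )] )] )]

1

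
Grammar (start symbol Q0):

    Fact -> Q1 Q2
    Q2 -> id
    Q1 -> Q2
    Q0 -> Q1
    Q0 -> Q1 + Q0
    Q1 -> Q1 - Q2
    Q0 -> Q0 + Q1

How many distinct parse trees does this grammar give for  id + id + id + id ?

8

Parse trees for id + id + id + id:
  [Q0 [Q1 [Q2 id]] + [Q0 [Q1 [Q2 id]] + [Q0 [Q1 [Q2 id]] + [Q0 [Q1 [Q2 id]]]]]]
  [Q0 [Q1 [Q2 id]] + [Q0 [Q1 [Q2 id]] + [Q0 [Q0 [Q1 [Q2 id]]] + [Q1 [Q2 id]]]]]
  [Q0 [Q1 [Q2 id]] + [Q0 [Q0 [Q1 [Q2 id]] + [Q0 [Q1 [Q2 id]]]] + [Q1 [Q2 id]]]]
  [Q0 [Q1 [Q2 id]] + [Q0 [Q0 [Q0 [Q1 [Q2 id]]] + [Q1 [Q2 id]]] + [Q1 [Q2 id]]]]
  [Q0 [Q0 [Q1 [Q2 id]] + [Q0 [Q1 [Q2 id]] + [Q0 [Q1 [Q2 id]]]]] + [Q1 [Q2 id]]]
  [Q0 [Q0 [Q1 [Q2 id]] + [Q0 [Q0 [Q1 [Q2 id]]] + [Q1 [Q2 id]]]] + [Q1 [Q2 id]]]
  [Q0 [Q0 [Q0 [Q1 [Q2 id]] + [Q0 [Q1 [Q2 id]]]] + [Q1 [Q2 id]]] + [Q1 [Q2 id]]]
  [Q0 [Q0 [Q0 [Q0 [Q1 [Q2 id]]] + [Q1 [Q2 id]]] + [Q1 [Q2 id]]] + [Q1 [Q2 id]]]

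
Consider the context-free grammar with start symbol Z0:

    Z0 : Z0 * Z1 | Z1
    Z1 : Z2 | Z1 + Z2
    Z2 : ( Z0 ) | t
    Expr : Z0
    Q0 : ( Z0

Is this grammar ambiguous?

(Expr, Q0 are unreachable from Z0, so their rules don't affect L(Z0).) The grammar is stratified — Z0 handles '*' (left-recursive), Z1 handles '+', Z2 atoms. Each operator has a fixed associativity and precedence level, so every string has one parse.

Unambiguous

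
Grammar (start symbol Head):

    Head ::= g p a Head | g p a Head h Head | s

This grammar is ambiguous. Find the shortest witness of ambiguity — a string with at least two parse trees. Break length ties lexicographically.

g p a g p a s h s

length 1: no string has ≥2 trees
length 4: no string has ≥2 trees
length 6: no string has ≥2 trees
length 7: no string has ≥2 trees
length 9: g p a g p a s h s has 2 parse trees

Two derivations of g p a g p a s h s:
  Head ⇒ g p a Head ⇒ g p a g p a Head h Head ⇒ g p a g p a s h Head ⇒ g p a g p a s h s
  Head ⇒ g p a Head h Head ⇒ g p a g p a Head h Head ⇒ g p a g p a s h Head ⇒ g p a g p a s h s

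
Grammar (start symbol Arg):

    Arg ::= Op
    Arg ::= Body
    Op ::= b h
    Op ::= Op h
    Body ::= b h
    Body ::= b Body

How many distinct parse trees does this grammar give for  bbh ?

1

Parse trees for bbh:
  [Arg [Body b [Body b h]]]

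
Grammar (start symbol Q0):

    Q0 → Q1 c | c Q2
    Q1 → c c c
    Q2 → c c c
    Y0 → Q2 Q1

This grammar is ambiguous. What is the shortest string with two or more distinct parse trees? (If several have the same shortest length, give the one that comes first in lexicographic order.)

c c c c

length 4: c c c c has 2 parse trees

Two derivations of c c c c:
  Q0 ⇒ Q1 c ⇒ c c c c
  Q0 ⇒ c Q2 ⇒ c c c c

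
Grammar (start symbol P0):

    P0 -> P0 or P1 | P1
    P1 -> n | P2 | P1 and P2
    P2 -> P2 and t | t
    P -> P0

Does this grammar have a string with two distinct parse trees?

Ambiguous

Witness: t and t

Derivation 1: P0 ⇒ P1 ⇒ P2 ⇒ P2 and t ⇒ t and t
Derivation 2: P0 ⇒ P1 ⇒ P1 and P2 ⇒ P2 and P2 ⇒ t and P2 ⇒ t and t

Two distinct leftmost derivations for the same string.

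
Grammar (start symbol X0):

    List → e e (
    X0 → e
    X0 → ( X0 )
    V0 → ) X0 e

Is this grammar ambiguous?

Unambiguous

Only X0 is reachable from X0; ignoring the rest: Each string is a nest of matched brackets around a single atom. An opening bracket forces the recursive rule; an atom forces the base rule.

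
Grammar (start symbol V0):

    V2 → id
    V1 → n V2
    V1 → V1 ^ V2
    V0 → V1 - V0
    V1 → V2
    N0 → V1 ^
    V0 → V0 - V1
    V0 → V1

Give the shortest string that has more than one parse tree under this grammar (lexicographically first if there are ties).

id - id

length 1: no string has ≥2 trees
length 2: no string has ≥2 trees
length 3: id - id has 2 parse trees

Two derivations of id - id:
  V0 ⇒ V1 - V0 ⇒ V2 - V0 ⇒ id - V0 ⇒ id - V1 ⇒ id - V2 ⇒ id - id
  V0 ⇒ V0 - V1 ⇒ V1 - V1 ⇒ V2 - V1 ⇒ id - V1 ⇒ id - V2 ⇒ id - id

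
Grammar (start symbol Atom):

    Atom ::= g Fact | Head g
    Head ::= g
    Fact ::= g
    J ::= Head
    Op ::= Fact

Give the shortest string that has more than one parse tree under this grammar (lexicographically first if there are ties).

g g

length 2: g g has 2 parse trees

Two derivations of g g:
  Atom ⇒ g Fact ⇒ g g
  Atom ⇒ Head g ⇒ g g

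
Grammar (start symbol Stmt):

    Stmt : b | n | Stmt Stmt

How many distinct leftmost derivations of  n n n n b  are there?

Parse trees for n n n n b (showing first 6 of 14):
  [Stmt [Stmt n] [Stmt [Stmt n] [Stmt [Stmt n] [Stmt [Stmt n] [Stmt b]]]]]
  [Stmt [Stmt n] [Stmt [Stmt n] [Stmt [Stmt [Stmt n] [Stmt n]] [Stmt b]]]]
  [Stmt [Stmt n] [Stmt [Stmt [Stmt n] [Stmt n]] [Stmt [Stmt n] [Stmt b]]]]
  [Stmt [Stmt n] [Stmt [Stmt [Stmt n] [Stmt [Stmt n] [Stmt n]]] [Stmt b]]]
  [Stmt [Stmt n] [Stmt [Stmt [Stmt [Stmt n] [Stmt n]] [Stmt n]] [Stmt b]]]
  [Stmt [Stmt [Stmt n] [Stmt n]] [Stmt [Stmt n] [Stmt [Stmt n] [Stmt b]]]]

14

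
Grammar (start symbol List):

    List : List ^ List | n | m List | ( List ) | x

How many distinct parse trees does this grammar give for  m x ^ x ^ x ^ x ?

Parse trees for m x ^ x ^ x ^ x (showing first 6 of 14):
  [List [List m [List x]] ^ [List [List x] ^ [List [List x] ^ [List x]]]]
  [List [List m [List x]] ^ [List [List [List x] ^ [List x]] ^ [List x]]]
  [List [List [List m [List x]] ^ [List x]] ^ [List [List x] ^ [List x]]]
  [List [List m [List [List x] ^ [List x]]] ^ [List [List x] ^ [List x]]]
  [List [List [List m [List x]] ^ [List [List x] ^ [List x]]] ^ [List x]]
  [List [List [List [List m [List x]] ^ [List x]] ^ [List x]] ^ [List x]]

14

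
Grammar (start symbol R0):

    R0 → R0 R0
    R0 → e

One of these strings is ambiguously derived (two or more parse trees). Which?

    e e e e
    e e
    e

e e e e: 5 trees
e e: 1 tree
e: 1 tree

e e e e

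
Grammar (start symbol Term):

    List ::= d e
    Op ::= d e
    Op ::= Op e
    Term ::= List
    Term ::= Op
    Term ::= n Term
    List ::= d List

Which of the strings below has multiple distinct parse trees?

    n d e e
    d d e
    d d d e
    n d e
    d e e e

n d e e: 1 tree
d d e: 1 tree
d d d e: 1 tree
n d e: 2 trees
d e e e: 1 tree

n d e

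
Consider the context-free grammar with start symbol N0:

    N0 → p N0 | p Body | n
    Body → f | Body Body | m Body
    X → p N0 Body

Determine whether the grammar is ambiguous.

Witness: p f f f

Derivation 1: N0 ⇒ p Body ⇒ p Body Body ⇒ p f Body ⇒ p f Body Body ⇒ p f f Body ⇒ p f f f
Derivation 2: N0 ⇒ p Body ⇒ p Body Body ⇒ p Body Body Body ⇒ p f Body Body ⇒ p f f Body ⇒ p f f f

Two distinct leftmost derivations for the same string.

Ambiguous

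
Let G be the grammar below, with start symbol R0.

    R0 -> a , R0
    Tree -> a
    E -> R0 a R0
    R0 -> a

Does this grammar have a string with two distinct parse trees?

(Tree, E are unreachable from R0, so their rules don't affect L(R0).) Right-recursive list with a separator: after each atom, whether the separator follows determines the rule. One parse per string.

Unambiguous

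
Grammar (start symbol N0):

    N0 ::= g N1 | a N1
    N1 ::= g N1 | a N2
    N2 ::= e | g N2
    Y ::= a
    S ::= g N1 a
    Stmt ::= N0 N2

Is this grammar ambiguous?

Only N0, N1, N2 are reachable from N0; ignoring the rest: The reachable rules are right-linear with at most one rule per (nonterminal, next-terminal) pair. Each input token forces the next rule, so parsing is deterministic.

Unambiguous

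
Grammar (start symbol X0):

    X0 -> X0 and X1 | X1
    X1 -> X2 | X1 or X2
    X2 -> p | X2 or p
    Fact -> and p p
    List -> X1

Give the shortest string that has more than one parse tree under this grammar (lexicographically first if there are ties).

length 1: no string has ≥2 trees
length 3: p or p has 2 parse trees

Two derivations of p or p:
  X0 ⇒ X1 ⇒ X2 ⇒ X2 or p ⇒ p or p
  X0 ⇒ X1 ⇒ X1 or X2 ⇒ X2 or X2 ⇒ p or X2 ⇒ p or p

p or p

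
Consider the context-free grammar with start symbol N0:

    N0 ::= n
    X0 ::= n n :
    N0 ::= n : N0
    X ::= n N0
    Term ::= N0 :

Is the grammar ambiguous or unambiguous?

Only N0 is reachable from N0; ignoring the rest: Right-recursive list with a separator: after each atom, whether the separator follows determines the rule. One parse per string.

Unambiguous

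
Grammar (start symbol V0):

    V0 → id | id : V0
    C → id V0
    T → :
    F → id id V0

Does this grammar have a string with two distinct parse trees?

Only V0 is reachable from V0; ignoring the rest: Right-recursive list with a separator: after each atom, whether the separator follows determines the rule. One parse per string.

Unambiguous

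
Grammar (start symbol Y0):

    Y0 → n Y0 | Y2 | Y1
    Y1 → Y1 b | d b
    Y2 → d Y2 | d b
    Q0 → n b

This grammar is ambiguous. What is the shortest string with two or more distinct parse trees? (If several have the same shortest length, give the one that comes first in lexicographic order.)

length 2: d b has 2 parse trees

Two derivations of d b:
  Y0 ⇒ Y2 ⇒ d b
  Y0 ⇒ Y1 ⇒ d b

d b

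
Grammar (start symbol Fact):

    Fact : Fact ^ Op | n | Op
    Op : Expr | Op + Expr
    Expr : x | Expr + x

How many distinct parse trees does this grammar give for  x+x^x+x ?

4

Parse trees for x+x^x+x:
  [Fact [Fact [Op [Expr [Expr x] + x]]] ^ [Op [Expr [Expr x] + x]]]
  [Fact [Fact [Op [Expr [Expr x] + x]]] ^ [Op [Op [Expr x]] + [Expr x]]]
  [Fact [Fact [Op [Op [Expr x]] + [Expr x]]] ^ [Op [Expr [Expr x] + x]]]
  [Fact [Fact [Op [Op [Expr x]] + [Expr x]]] ^ [Op [Op [Expr x]] + [Expr x]]]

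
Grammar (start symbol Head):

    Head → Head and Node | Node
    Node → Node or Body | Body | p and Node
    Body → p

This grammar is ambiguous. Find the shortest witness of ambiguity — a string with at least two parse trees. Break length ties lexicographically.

p and p

length 1: no string has ≥2 trees
length 3: p and p has 2 parse trees

Two derivations of p and p:
  Head ⇒ Head and Node ⇒ Node and Node ⇒ Body and Node ⇒ p and Node ⇒ p and Body ⇒ p and p
  Head ⇒ Node ⇒ p and Node ⇒ p and Body ⇒ p and p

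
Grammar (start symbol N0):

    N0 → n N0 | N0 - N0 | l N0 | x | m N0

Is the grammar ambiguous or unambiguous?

Witness: l x - x

Derivation 1: N0 ⇒ N0 - N0 ⇒ l N0 - N0 ⇒ l x - N0 ⇒ l x - x
Derivation 2: N0 ⇒ l N0 ⇒ l N0 - N0 ⇒ l x - N0 ⇒ l x - x

Two distinct leftmost derivations for the same string.

Ambiguous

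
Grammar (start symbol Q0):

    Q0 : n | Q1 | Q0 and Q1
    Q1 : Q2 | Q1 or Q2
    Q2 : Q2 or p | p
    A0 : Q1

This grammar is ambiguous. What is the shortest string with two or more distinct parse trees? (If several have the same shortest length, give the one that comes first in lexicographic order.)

length 1: no string has ≥2 trees
length 3: p or p has 2 parse trees

Two derivations of p or p:
  Q0 ⇒ Q1 ⇒ Q2 ⇒ Q2 or p ⇒ p or p
  Q0 ⇒ Q1 ⇒ Q1 or Q2 ⇒ Q2 or Q2 ⇒ p or Q2 ⇒ p or p

p or p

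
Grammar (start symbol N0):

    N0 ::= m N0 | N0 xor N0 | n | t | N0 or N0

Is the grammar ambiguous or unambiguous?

Witness: m n or n

Derivation 1: N0 ⇒ m N0 ⇒ m N0 or N0 ⇒ m n or N0 ⇒ m n or n
Derivation 2: N0 ⇒ N0 or N0 ⇒ m N0 or N0 ⇒ m n or N0 ⇒ m n or n

Two distinct leftmost derivations for the same string.

Ambiguous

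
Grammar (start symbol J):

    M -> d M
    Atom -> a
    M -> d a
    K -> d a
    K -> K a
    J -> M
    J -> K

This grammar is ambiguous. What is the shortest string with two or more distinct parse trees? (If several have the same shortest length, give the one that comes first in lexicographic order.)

d a

length 2: d a has 2 parse trees

Two derivations of d a:
  J ⇒ M ⇒ d a
  J ⇒ K ⇒ d a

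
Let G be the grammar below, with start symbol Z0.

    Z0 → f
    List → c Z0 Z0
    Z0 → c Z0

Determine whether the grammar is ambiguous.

(List is unreachable from Z0, so its rules don't affect L(Z0).) Restricted to the reachable nonterminals, every rule has the form A → t or A → t B, and no two rules for the same A share a first terminal. The grammar encodes a DFA — one run per string.

Unambiguous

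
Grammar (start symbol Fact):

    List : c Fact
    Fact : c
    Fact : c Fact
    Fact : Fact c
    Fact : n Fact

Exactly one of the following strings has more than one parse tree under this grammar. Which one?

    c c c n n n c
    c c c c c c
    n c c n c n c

c c c c c c

c c c n n n c: 1 tree
c c c c c c: 32 trees
n c c n c n c: 1 tree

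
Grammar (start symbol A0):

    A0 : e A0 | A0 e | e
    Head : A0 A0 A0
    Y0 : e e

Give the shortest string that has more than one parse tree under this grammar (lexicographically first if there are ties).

e e

length 1: no string has ≥2 trees
length 2: e e has 2 parse trees

Two derivations of e e:
  A0 ⇒ e A0 ⇒ e e
  A0 ⇒ A0 e ⇒ e e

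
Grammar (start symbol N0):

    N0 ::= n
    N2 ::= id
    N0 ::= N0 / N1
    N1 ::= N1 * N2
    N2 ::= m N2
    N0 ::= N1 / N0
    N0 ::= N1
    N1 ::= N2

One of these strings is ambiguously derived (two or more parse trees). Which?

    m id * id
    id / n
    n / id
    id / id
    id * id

m id * id: 1 tree
id / n: 1 tree
n / id: 1 tree
id / id: 2 trees
id * id: 1 tree

id / id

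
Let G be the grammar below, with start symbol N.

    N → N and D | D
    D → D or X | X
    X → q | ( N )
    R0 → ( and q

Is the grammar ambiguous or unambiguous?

Only N, D, X are reachable from N; ignoring the rest: N → N and D | D  ;  D → D or X | X  — a left-associative chain with X at the bottom. Each string factors uniquely by precedence.

Unambiguous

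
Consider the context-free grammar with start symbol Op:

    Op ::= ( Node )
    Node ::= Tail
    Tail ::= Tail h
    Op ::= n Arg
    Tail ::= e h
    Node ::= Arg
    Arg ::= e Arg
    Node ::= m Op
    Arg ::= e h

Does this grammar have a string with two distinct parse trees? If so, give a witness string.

Witness: ( e h )

Derivation 1: Op ⇒ ( Node ) ⇒ ( Tail ) ⇒ ( e h )
Derivation 2: Op ⇒ ( Node ) ⇒ ( Arg ) ⇒ ( e h )

Two distinct leftmost derivations for the same string.

Ambiguous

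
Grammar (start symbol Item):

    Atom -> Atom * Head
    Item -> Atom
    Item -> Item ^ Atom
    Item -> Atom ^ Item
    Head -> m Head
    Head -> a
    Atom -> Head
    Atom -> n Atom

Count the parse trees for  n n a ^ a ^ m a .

Parse trees for n n a ^ a ^ m a:
  [Item [Item [Item [Atom n [Atom n [Atom [Head a]]]]] ^ [Atom [Head a]]] ^ [Atom [Head m [Head a]]]]
  [Item [Item [Atom n [Atom n [Atom [Head a]]]] ^ [Item [Atom [Head a]]]] ^ [Atom [Head m [Head a]]]]
  [Item [Atom n [Atom n [Atom [Head a]]]] ^ [Item [Item [Atom [Head a]]] ^ [Atom [Head m [Head a]]]]]
  [Item [Atom n [Atom n [Atom [Head a]]]] ^ [Item [Atom [Head a]] ^ [Item [Atom [Head m [Head a]]]]]]

4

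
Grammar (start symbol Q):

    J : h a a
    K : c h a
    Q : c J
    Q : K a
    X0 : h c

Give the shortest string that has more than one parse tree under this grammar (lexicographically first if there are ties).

length 4: c h a a has 2 parse trees

Two derivations of c h a a:
  Q ⇒ c J ⇒ c h a a
  Q ⇒ K a ⇒ c h a a

c h a a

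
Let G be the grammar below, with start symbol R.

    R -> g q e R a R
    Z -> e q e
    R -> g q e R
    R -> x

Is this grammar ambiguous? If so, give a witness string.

Ambiguous

Witness: g q e g q e x a x

Derivation 1: R ⇒ g q e R a R ⇒ g q e g q e R a R ⇒ g q e g q e x a R ⇒ g q e g q e x a x
Derivation 2: R ⇒ g q e R ⇒ g q e g q e R a R ⇒ g q e g q e x a R ⇒ g q e g q e x a x

Two distinct leftmost derivations for the same string.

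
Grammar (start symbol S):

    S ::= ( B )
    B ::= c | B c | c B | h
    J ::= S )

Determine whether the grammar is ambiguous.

Ambiguous

Witness: ( c c )

Derivation 1: S ⇒ ( B ) ⇒ ( B c ) ⇒ ( c c )
Derivation 2: S ⇒ ( B ) ⇒ ( c B ) ⇒ ( c c )

Two distinct leftmost derivations for the same string.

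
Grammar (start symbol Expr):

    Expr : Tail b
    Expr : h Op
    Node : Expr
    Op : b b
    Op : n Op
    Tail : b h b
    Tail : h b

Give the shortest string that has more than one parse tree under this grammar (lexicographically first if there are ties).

length 3: h b b has 2 parse trees

Two derivations of h b b:
  Expr ⇒ Tail b ⇒ h b b
  Expr ⇒ h Op ⇒ h b b

h b b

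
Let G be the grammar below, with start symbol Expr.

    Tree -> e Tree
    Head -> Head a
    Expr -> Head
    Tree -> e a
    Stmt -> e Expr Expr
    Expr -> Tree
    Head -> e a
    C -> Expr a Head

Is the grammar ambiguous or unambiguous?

Witness: e a

Derivation 1: Expr ⇒ Head ⇒ e a
Derivation 2: Expr ⇒ Tree ⇒ e a

Two distinct leftmost derivations for the same string.

Ambiguous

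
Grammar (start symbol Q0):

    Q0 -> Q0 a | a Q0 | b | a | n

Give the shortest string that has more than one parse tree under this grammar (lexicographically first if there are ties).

a a

length 1: no string has ≥2 trees
length 2: a a has 2 parse trees

Two derivations of a a:
  Q0 ⇒ Q0 a ⇒ a a
  Q0 ⇒ a Q0 ⇒ a a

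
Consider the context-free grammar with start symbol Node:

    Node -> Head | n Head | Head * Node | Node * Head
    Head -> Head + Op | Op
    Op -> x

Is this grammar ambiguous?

Witness: x * x

Derivation 1: Node ⇒ Head * Node ⇒ Op * Node ⇒ x * Node ⇒ x * Head ⇒ x * Op ⇒ x * x
Derivation 2: Node ⇒ Node * Head ⇒ Head * Head ⇒ Op * Head ⇒ x * Head ⇒ x * Op ⇒ x * x

Two distinct leftmost derivations for the same string.

Ambiguous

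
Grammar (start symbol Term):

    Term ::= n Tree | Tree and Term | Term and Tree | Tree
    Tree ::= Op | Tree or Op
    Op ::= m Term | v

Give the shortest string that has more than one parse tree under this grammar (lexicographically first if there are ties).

length 1: no string has ≥2 trees
length 2: no string has ≥2 trees
length 3: v and v has 2 parse trees

Two derivations of v and v:
  Term ⇒ Tree and Term ⇒ Op and Term ⇒ v and Term ⇒ v and Tree ⇒ v and Op ⇒ v and v
  Term ⇒ Term and Tree ⇒ Tree and Tree ⇒ Op and Tree ⇒ v and Tree ⇒ v and Op ⇒ v and v

v and v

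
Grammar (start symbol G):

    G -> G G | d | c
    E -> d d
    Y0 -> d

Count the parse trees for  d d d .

2

Parse trees for d d d:
  [G [G d] [G [G d] [G d]]]
  [G [G [G d] [G d]] [G d]]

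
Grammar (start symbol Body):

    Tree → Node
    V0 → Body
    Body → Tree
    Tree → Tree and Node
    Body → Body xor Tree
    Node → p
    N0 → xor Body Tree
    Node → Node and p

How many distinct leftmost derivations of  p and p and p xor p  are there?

4

Parse trees for p and p and p xor p:
  [Body [Body [Tree [Node [Node [Node p] and p] and p]]] xor [Tree [Node p]]]
  [Body [Body [Tree [Tree [Node p]] and [Node [Node p] and p]]] xor [Tree [Node p]]]
  [Body [Body [Tree [Tree [Node [Node p] and p]] and [Node p]]] xor [Tree [Node p]]]
  [Body [Body [Tree [Tree [Tree [Node p]] and [Node p]] and [Node p]]] xor [Tree [Node p]]]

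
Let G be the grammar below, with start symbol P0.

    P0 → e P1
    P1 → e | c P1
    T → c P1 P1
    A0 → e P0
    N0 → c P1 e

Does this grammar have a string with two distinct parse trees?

Unambiguous

Only P0, P1 are reachable from P0; ignoring the rest: Each reachable nonterminal has at most one production per leading terminal, and all productions are right-linear; the derivation is determined token-by-token.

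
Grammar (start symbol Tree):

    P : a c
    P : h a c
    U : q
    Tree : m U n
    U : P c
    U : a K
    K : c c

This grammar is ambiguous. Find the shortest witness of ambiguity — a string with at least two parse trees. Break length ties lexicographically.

length 3: no string has ≥2 trees
length 5: m a c c n has 2 parse trees

Two derivations of m a c c n:
  Tree ⇒ m U n ⇒ m P c n ⇒ m a c c n
  Tree ⇒ m U n ⇒ m a K n ⇒ m a c c n

m a c c n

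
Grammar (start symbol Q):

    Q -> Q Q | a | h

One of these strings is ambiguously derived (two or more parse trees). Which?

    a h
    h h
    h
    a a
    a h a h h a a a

a h: 1 tree
h h: 1 tree
h: 1 tree
a a: 1 tree
a h a h h a a a: 429 trees

a h a h h a a a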